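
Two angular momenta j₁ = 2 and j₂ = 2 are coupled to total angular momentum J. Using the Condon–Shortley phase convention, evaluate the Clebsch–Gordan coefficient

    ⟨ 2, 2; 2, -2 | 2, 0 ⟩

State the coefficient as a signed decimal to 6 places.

√[5·2!2!2!/7! · 4!0!0!4!2!2!] = √(128/7)
  +(−1)^0/∏(0,2,0,0,2,2)! = 1/8  (running 1/8)
⟨..|..⟩ = √(128/7)·(1/8) = +0.534522

+0.534522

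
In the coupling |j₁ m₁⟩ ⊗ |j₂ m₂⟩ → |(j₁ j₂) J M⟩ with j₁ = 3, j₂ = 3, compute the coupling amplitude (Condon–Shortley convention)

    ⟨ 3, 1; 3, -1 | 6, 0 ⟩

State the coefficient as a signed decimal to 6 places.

√[13·0!6!6!/13! · 4!2!2!4!6!6!] = √(99532800/77)
  +(−1)^0/∏(0,0,2,2,4,4)! = 1/2304  (running 1/2304)
⟨..|..⟩ = √(99532800/77)·(1/2304) = +0.493464

+0.493464  (= +√(75/308))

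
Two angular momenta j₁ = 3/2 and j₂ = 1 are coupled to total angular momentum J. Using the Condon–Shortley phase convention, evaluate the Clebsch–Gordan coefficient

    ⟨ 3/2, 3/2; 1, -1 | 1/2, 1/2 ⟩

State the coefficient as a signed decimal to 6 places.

triangle: 2!*1!*0!/4! = 2/24
(j±m)!: 3!*0!*0!*2!*1!*0! = 12
prefactor² = (2J+1)*Δ*N² = 2
  k=0: +1/(0!*2!*0!*0!*1!*0!) = 1/2
Σ = 1/2  ⇒  CG² = 2*1/2² = 1/2
CG = +√(1/2) = +0.707107

+√(1/2) ≈ +0.707107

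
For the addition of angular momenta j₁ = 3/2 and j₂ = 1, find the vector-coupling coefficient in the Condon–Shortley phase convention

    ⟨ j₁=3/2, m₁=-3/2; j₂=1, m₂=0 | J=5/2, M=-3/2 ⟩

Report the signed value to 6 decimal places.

+√(2/5) ≈ +0.632456

√[6·0!3!2!/6! · 0!3!1!1!1!4!] = √(72/5)
  +(−1)^0/∏(0,0,3,1,0,1)! = 1/6  (running 1/6)
⟨..|..⟩ = √(72/5)·(1/6) = +0.632456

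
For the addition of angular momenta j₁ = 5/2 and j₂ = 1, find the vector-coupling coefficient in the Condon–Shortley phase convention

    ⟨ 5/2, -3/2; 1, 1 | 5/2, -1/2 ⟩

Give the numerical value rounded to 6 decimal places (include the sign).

-0.676123  (= −√(16/35))

√[6·1!4!1!/7! · 1!4!2!0!2!3!] = √(576/35)
  +(−1)^1/∏(1,0,3,1,1,0)! = -1/6  (running -1/6)
⟨..|..⟩ = √(576/35)·(-1/6) = -0.676123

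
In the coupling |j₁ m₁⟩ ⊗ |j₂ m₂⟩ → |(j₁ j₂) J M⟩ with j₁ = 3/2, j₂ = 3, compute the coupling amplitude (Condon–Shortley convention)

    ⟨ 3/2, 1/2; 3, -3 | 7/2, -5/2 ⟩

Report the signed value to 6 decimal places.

j₁+j₂−J=1  J+j₁−j₂=2  J−j₁+j₂=5  j₁+j₂+J+1=9
(j₁±m₁, j₂±m₂, J±M) = (2,1,0,6,1,6)
P² = 38400/7
sum k=0..0:
  [0] +1/120 = 1/120
S = 1/120
C² = P²·S² = 8/21 ; C = +0.617213

+√(8/21) ≈ +0.617213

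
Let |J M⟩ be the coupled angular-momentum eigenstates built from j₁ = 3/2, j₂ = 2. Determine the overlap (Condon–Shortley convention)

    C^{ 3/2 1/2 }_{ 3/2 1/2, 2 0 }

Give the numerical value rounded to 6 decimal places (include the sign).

-0.447214

triangle: 2!*1!*2!/6! = 4/720
(j±m)!: 2!*1!*2!*2!*2!*1! = 16
prefactor² = (2J+1)*Δ*N² = 16/45
  k=0: +1/(0!*2!*1!*2!*0!*0!) = 1/4
  k=1: −1/(1!*1!*0!*1!*1!*1!) = -1
Σ = -3/4  ⇒  CG² = 16/45*(-3/4)² = 1/5
CG = −√(1/5) = -0.447214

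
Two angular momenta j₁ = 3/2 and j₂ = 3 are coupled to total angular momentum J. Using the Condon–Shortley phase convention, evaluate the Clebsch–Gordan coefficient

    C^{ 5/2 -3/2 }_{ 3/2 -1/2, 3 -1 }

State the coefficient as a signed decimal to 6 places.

-0.591608  (= −√(7/20))

triangle: 2!×1!×4!/8! = 48/40320
(j±m)!: 1!×2!×2!×4!×1!×4! = 2304
prefactor² = (2J+1)×Δ×N² = 576/35
  k=1: −1/(1!×1!×1!×1!×0!×3!) = -1/6
  k=2: +1/(2!×0!×0!×0!×1!×4!) = 1/48
Σ = -7/48  ⇒  CG² = 576/35×(-7/48)² = 7/20
CG = −√(7/20) = -0.591608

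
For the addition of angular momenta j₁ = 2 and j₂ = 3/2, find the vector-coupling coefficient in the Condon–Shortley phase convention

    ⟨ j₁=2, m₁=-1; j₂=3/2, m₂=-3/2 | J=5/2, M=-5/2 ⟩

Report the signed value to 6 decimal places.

√[6·1!3!2!/7! · 1!3!0!3!0!5!] = √(432/7)
  +(−1)^0/∏(0,1,3,0,0,2)! = 1/12  (running 1/12)
⟨..|..⟩ = √(432/7)·(1/12) = +0.654654

+√(3/7) ≈ +0.654654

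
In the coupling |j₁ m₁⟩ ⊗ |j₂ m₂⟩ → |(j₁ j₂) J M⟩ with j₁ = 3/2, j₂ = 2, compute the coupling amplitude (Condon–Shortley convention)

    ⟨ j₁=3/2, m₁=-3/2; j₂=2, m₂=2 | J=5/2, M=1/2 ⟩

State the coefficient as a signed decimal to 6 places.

√[6·1!2!3!/7! · 0!3!4!0!3!2!] = √(864/35)
  +(−1)^1/∏(1,0,2,3,0,0)! = -1/12  (running -1/12)
⟨..|..⟩ = √(864/35)·(-1/12) = -0.414039

−√(6/35) = -0.414039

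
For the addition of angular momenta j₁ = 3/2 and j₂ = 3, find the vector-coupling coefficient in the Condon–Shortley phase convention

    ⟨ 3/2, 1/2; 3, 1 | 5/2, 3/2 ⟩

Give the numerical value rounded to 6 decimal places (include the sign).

−√(7/20) = -0.591608

√[6·2!1!4!/8! · 2!1!4!2!4!1!] = √(576/35)
  +(−1)^0/∏(0,2,1,4,0,0)! = 1/48  (running 1/48)
  +(−1)^1/∏(1,1,0,3,1,1)! = -1/6  (running -7/48)
⟨..|..⟩ = √(576/35)·(-7/48) = -0.591608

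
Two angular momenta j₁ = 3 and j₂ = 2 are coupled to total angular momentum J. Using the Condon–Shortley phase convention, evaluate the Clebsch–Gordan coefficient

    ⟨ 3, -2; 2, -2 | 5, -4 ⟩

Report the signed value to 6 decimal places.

triangle: 0!×6!×4!/11! = 17280/39916800
(j±m)!: 1!×5!×0!×4!×1!×9! = 1045094400
prefactor² = (2J+1)×Δ×N² = 4976640
  k=0: +1/(0!×0!×5!×0!×1!×4!) = 1/2880
Σ = 1/2880  ⇒  CG² = 4976640×1/2880² = 3/5
CG = +√(3/5) = +0.774597

+0.774597  (= +√(3/5))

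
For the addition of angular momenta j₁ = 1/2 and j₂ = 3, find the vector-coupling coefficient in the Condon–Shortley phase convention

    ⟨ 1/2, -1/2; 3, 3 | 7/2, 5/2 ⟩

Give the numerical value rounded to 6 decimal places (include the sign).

+√(1/7) = +0.377964

triangle: 0!×1!×6!/8! = 720/40320
(j±m)!: 0!×1!×6!×0!×6!×1! = 518400
prefactor² = (2J+1)×Δ×N² = 518400/7
  k=0: +1/(0!×0!×1!×6!×0!×0!) = 1/720
Σ = 1/720  ⇒  CG² = 518400/7×1/720² = 1/7
CG = +√(1/7) = +0.377964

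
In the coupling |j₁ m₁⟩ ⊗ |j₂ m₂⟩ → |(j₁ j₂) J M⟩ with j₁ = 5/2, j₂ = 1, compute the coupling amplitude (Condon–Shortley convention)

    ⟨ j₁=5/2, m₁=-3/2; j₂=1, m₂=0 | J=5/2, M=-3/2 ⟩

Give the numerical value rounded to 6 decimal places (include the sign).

-0.507093

√[6·1!4!1!/7! · 1!4!1!1!1!4!] = √(576/35)
  +(−1)^0/∏(0,1,4,1,0,0)! = 1/24  (running 1/24)
  +(−1)^1/∏(1,0,3,0,1,1)! = -1/6  (running -1/8)
⟨..|..⟩ = √(576/35)·(-1/8) = -0.507093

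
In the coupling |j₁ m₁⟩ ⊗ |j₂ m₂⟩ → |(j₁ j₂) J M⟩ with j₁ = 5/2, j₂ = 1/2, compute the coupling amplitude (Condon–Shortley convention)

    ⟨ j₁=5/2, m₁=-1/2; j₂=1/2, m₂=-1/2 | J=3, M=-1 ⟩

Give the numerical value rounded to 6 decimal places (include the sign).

+0.816497

triangle: 0!×5!×1!/7! = 120/5040
(j±m)!: 2!×3!×0!×1!×2!×4! = 576
prefactor² = (2J+1)×Δ×N² = 96
  k=0: +1/(0!×0!×3!×0!×2!×1!) = 1/12
Σ = 1/12  ⇒  CG² = 96×1/12² = 2/3
CG = +√(2/3) = +0.816497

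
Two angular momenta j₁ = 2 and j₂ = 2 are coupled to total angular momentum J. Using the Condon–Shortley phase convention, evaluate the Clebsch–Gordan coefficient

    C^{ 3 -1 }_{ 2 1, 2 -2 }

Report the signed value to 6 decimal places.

+√(3/10) ≈ +0.547723

triangle: 1!×3!×3!/8! = 36/40320
(j±m)!: 3!×1!×0!×4!×2!×4! = 6912
prefactor² = (2J+1)×Δ×N² = 216/5
  k=0: +1/(0!×1!×1!×0!×2!×3!) = 1/12
Σ = 1/12  ⇒  CG² = 216/5×1/12² = 3/10
CG = +√(3/10) = +0.547723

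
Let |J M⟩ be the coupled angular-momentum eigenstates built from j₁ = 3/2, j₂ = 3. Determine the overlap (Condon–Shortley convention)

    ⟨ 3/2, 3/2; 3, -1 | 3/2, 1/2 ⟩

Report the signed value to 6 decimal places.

+√(4/35) ≈ +0.338062

triangle: 3!·0!·3!/7! = 36/5040
(j±m)!: 3!·0!·2!·4!·2!·1! = 576
prefactor² = (2J+1)·Δ·N² = 576/35
  k=0: +1/(0!·3!·0!·2!·0!·1!) = 1/12
Σ = 1/12  ⇒  CG² = 576/35·1/12² = 4/35
CG = +√(4/35) = +0.338062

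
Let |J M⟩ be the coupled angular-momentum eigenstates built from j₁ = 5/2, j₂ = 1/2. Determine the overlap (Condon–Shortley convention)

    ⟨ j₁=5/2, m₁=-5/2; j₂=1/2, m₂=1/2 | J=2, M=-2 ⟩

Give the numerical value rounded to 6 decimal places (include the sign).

j₁+j₂−J=1  J+j₁−j₂=4  J−j₁+j₂=0  j₁+j₂+J+1=6
(j₁±m₁, j₂±m₂, J±M) = (0,5,1,0,0,4)
P² = 480
sum k=1..1:
  [1] −1/24 = -1/24
S = -1/24
C² = P²·S² = 5/6 ; C = -0.912871

−√(5/6) ≈ -0.912871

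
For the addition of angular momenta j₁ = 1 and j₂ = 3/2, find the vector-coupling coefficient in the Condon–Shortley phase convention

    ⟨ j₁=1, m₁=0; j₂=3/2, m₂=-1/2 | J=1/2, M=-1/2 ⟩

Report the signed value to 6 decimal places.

√[2·2!0!1!/4! · 1!1!1!2!0!1!] = √(1/3)
  +(−1)^1/∏(1,1,0,0,0,1)! = -1  (running -1)
⟨..|..⟩ = √(1/3)·(-1) = -0.577350

-0.577350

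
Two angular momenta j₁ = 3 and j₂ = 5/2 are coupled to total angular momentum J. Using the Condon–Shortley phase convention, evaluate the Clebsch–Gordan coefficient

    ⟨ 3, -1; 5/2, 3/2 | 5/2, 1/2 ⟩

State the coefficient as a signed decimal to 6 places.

triangle: 3!*3!*2!/9! = 72/362880
(j±m)!: 2!*4!*4!*1!*3!*2! = 13824
prefactor² = (2J+1)*Δ*N² = 576/35
  k=2: +1/(2!*1!*2!*2!*1!*0!) = 1/8
  k=3: −1/(3!*0!*1!*1!*2!*1!) = -1/12
Σ = 1/24  ⇒  CG² = 576/35*1/24² = 1/35
CG = +√(1/35) = +0.169031

+√(1/35) = +0.169031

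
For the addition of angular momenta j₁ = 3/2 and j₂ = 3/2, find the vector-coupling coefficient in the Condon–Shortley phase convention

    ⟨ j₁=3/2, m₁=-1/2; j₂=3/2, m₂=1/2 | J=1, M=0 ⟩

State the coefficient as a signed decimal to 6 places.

j₁+j₂−J=2  J+j₁−j₂=1  J−j₁+j₂=1  j₁+j₂+J+1=5
(j₁±m₁, j₂±m₂, J±M) = (1,2,2,1,1,1)
P² = 1/5
sum k=1..2:
  [1] −1/1 = -1
  [2] +1/2 = 1/2
S = -1/2
C² = P²·S² = 1/20 ; C = -0.223607

-0.223607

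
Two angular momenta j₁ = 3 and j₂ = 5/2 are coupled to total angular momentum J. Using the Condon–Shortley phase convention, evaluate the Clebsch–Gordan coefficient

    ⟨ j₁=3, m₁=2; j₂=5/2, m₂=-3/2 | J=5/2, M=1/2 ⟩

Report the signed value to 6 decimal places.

√[6·3!3!2!/9! · 5!1!1!4!3!2!] = √(288/7)
  +(−1)^0/∏(0,3,1,1,2,1)! = 1/12  (running 1/12)
  +(−1)^1/∏(1,2,0,0,3,2)! = -1/24  (running 1/24)
⟨..|..⟩ = √(288/7)·(1/24) = +0.267261

+0.267261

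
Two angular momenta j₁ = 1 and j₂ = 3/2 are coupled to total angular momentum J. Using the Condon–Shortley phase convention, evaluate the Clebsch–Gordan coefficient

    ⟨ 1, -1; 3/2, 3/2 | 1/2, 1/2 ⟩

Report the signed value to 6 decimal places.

+√(1/2) ≈ +0.707107

triangle: 2!*0!*1!/4! = 2/24
(j±m)!: 0!*2!*3!*0!*1!*0! = 12
prefactor² = (2J+1)*Δ*N² = 2
  k=2: +1/(2!*0!*0!*1!*0!*0!) = 1/2
Σ = 1/2  ⇒  CG² = 2*1/2² = 1/2
CG = +√(1/2) = +0.707107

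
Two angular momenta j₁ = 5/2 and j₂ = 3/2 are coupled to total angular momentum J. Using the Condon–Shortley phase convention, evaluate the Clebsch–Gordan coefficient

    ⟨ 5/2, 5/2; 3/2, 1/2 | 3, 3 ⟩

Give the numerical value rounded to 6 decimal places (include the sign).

+0.790569

√[7·1!4!2!/8! · 5!0!2!1!6!0!] = √(1440)
  +(−1)^0/∏(0,1,0,2,4,0)! = 1/48  (running 1/48)
⟨..|..⟩ = √(1440)·(1/48) = +0.790569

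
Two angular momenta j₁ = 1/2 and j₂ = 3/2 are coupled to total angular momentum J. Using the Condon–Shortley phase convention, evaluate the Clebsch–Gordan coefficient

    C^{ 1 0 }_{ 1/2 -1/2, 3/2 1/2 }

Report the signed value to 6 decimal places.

-0.707107

j₁+j₂−J=1  J+j₁−j₂=0  J−j₁+j₂=2  j₁+j₂+J+1=4
(j₁±m₁, j₂±m₂, J±M) = (0,1,2,1,1,1)
P² = 1/2
sum k=1..1:
  [1] −1/1 = -1
S = -1
C² = P²·S² = 1/2 ; C = -0.707107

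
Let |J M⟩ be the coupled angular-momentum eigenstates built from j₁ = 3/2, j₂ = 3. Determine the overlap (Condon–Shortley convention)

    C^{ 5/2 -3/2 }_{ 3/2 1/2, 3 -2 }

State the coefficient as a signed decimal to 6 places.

j₁+j₂−J=2  J+j₁−j₂=1  J−j₁+j₂=4  j₁+j₂+J+1=8
(j₁±m₁, j₂±m₂, J±M) = (2,1,1,5,1,4)
P² = 288/7
sum k=0..1:
  [0] +1/12 = 1/12
  [1] −1/24 = -1/24
S = 1/24
C² = P²·S² = 1/14 ; C = +0.267261

+√(1/14) = +0.267261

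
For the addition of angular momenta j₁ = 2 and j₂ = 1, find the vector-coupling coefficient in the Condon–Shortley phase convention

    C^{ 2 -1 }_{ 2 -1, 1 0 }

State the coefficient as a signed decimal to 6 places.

-0.408248  (= −√(1/6))

√[5·1!3!1!/6! · 1!3!1!1!1!3!] = √(3/2)
  +(−1)^0/∏(0,1,3,1,0,0)! = 1/6  (running 1/6)
  +(−1)^1/∏(1,0,2,0,1,1)! = -1/2  (running -1/3)
⟨..|..⟩ = √(3/2)·(-1/3) = -0.408248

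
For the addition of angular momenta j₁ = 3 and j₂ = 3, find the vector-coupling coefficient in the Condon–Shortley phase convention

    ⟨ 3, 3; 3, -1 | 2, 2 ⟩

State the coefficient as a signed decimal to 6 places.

triangle: 4!×2!×2!/9! = 96/362880
(j±m)!: 6!×0!×2!×4!×4!×0! = 829440
prefactor² = (2J+1)×Δ×N² = 7680/7
  k=0: +1/(0!×4!×0!×2!×2!×0!) = 1/96
Σ = 1/96  ⇒  CG² = 7680/7×1/96² = 5/42
CG = +√(5/42) = +0.345033

+0.345033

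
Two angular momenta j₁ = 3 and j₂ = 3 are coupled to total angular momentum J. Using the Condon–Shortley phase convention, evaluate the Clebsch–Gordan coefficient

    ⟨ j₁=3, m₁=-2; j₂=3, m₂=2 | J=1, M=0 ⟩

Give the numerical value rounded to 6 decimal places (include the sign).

triangle: 5!*1!*1!/8! = 120/40320
(j±m)!: 1!*5!*5!*1!*1!*1! = 14400
prefactor² = (2J+1)*Δ*N² = 900/7
  k=4: +1/(4!*1!*1!*1!*0!*0!) = 1/24
  k=5: −1/(5!*0!*0!*0!*1!*1!) = -1/120
Σ = 1/30  ⇒  CG² = 900/7*1/30² = 1/7
CG = +√(1/7) = +0.377964

+0.377964  (= +√(1/7))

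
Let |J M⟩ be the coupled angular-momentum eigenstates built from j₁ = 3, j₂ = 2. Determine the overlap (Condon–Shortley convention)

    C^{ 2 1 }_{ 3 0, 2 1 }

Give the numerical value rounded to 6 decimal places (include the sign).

+√(2/7) ≈ +0.534522

j₁+j₂−J=3  J+j₁−j₂=3  J−j₁+j₂=1  j₁+j₂+J+1=8
(j₁±m₁, j₂±m₂, J±M) = (3,3,3,1,3,1)
P² = 81/14
sum k=2..3:
  [2] +1/4 = 1/4
  [3] −1/36 = -1/36
S = 2/9
C² = P²·S² = 2/7 ; C = +0.534522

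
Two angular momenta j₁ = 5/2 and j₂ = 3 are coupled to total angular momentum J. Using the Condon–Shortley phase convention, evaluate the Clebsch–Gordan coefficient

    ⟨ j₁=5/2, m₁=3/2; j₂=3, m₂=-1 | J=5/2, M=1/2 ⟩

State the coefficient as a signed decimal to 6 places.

−√(1/35) = -0.169031

√[6·3!2!3!/9! · 4!1!2!4!3!2!] = √(576/35)
  +(−1)^0/∏(0,3,1,2,1,1)! = 1/12  (running 1/12)
  +(−1)^1/∏(1,2,0,1,2,2)! = -1/8  (running -1/24)
⟨..|..⟩ = √(576/35)·(-1/24) = -0.169031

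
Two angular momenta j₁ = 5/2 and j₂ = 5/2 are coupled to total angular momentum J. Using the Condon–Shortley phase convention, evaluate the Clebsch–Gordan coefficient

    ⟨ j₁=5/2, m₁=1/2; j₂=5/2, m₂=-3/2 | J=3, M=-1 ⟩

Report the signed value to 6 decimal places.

+0.182574

triangle: 2!*3!*3!/9! = 72/362880
(j±m)!: 3!*2!*1!*4!*2!*4! = 13824
prefactor² = (2J+1)*Δ*N² = 96/5
  k=0: +1/(0!*2!*2!*1!*1!*2!) = 1/8
  k=1: −1/(1!*1!*1!*0!*2!*3!) = -1/12
Σ = 1/24  ⇒  CG² = 96/5*1/24² = 1/30
CG = +√(1/30) = +0.182574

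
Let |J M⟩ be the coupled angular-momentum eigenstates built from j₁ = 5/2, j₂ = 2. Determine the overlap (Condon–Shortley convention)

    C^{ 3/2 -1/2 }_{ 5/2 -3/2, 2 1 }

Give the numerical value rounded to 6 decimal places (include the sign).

triangle: 3!*2!*1!/7! = 12/5040
(j±m)!: 1!*4!*3!*1!*1!*2! = 288
prefactor² = (2J+1)*Δ*N² = 96/35
  k=2: +1/(2!*1!*2!*1!*0!*0!) = 1/4
  k=3: −1/(3!*0!*1!*0!*1!*1!) = -1/6
Σ = 1/12  ⇒  CG² = 96/35*1/12² = 2/105
CG = +√(2/105) = +0.138013

+√(2/105) = +0.138013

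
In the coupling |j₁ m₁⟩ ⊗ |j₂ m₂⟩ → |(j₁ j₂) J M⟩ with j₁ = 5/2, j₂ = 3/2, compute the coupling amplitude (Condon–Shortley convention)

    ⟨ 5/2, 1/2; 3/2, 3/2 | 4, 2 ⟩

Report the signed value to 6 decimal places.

j₁+j₂−J=0  J+j₁−j₂=5  J−j₁+j₂=3  j₁+j₂+J+1=9
(j₁±m₁, j₂±m₂, J±M) = (3,2,3,0,6,2)
P² = 12960/7
sum k=0..0:
  [0] +1/72 = 1/72
S = 1/72
C² = P²·S² = 5/14 ; C = +0.597614

+√(5/14) ≈ +0.597614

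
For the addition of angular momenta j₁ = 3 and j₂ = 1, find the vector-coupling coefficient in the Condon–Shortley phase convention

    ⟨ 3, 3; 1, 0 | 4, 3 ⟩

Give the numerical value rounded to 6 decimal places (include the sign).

j₁+j₂−J=0  J+j₁−j₂=6  J−j₁+j₂=2  j₁+j₂+J+1=9
(j₁±m₁, j₂±m₂, J±M) = (6,0,1,1,7,1)
P² = 129600
sum k=0..0:
  [0] +1/720 = 1/720
S = 1/720
C² = P²·S² = 1/4 ; C = +0.500000

+√(1/4) ≈ +0.500000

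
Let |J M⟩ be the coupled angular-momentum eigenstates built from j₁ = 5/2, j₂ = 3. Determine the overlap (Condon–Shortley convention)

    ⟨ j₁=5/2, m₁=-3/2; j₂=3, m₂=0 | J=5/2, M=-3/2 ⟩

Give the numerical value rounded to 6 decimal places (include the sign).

√[6·3!2!3!/9! · 1!4!3!3!1!4!] = √(864/35)
  +(−1)^2/∏(2,1,2,1,0,2)! = 1/8  (running 1/8)
  +(−1)^3/∏(3,0,1,0,1,3)! = -1/36  (running 7/72)
⟨..|..⟩ = √(864/35)·(7/72) = +0.483046

+0.483046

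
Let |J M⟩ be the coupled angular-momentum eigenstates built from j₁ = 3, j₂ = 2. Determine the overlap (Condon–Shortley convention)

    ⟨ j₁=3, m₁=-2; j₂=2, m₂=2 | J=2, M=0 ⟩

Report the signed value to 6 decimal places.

triangle: 3!*3!*1!/8! = 36/40320
(j±m)!: 1!*5!*4!*0!*2!*2! = 11520
prefactor² = (2J+1)*Δ*N² = 360/7
  k=3: −1/(3!*0!*2!*1!*1!*0!) = -1/12
Σ = -1/12  ⇒  CG² = 360/7*(-1/12)² = 5/14
CG = −√(5/14) = -0.597614

−√(5/14) ≈ -0.597614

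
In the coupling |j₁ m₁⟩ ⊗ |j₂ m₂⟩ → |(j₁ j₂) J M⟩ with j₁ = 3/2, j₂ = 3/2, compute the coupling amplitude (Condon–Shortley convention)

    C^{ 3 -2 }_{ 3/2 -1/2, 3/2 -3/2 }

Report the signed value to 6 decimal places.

+0.707107  (= +√(1/2))

√[7·0!3!3!/7! · 1!2!0!3!1!5!] = √(72)
  +(−1)^0/∏(0,0,2,0,1,3)! = 1/12  (running 1/12)
⟨..|..⟩ = √(72)·(1/12) = +0.707107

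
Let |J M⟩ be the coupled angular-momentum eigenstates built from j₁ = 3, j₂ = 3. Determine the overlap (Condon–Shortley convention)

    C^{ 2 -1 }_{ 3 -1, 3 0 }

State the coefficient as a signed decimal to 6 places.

+√(1/42) ≈ +0.154303

√[5·4!2!2!/9! · 2!4!3!3!1!3!] = √(96/7)
  +(−1)^2/∏(2,2,2,1,0,1)! = 1/8  (running 1/8)
  +(−1)^3/∏(3,1,1,0,1,2)! = -1/12  (running 1/24)
⟨..|..⟩ = √(96/7)·(1/24) = +0.154303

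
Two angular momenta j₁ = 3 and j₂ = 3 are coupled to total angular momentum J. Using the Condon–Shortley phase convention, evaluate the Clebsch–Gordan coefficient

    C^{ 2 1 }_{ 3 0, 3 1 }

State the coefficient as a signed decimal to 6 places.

+0.154303

√[5·4!2!2!/9! · 3!3!4!2!3!1!] = √(96/7)
  +(−1)^2/∏(2,2,1,2,1,0)! = 1/8  (running 1/8)
  +(−1)^3/∏(3,1,0,1,2,1)! = -1/12  (running 1/24)
⟨..|..⟩ = √(96/7)·(1/24) = +0.154303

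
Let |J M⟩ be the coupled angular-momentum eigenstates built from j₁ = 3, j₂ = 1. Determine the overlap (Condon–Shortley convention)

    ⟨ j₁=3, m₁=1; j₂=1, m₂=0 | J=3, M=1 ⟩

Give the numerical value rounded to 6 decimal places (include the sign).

√[7·1!5!1!/8! · 4!2!1!1!4!2!] = √(48)
  +(−1)^0/∏(0,1,2,1,3,0)! = 1/12  (running 1/12)
  +(−1)^1/∏(1,0,1,0,4,1)! = -1/24  (running 1/24)
⟨..|..⟩ = √(48)·(1/24) = +0.288675

+√(1/12) ≈ +0.288675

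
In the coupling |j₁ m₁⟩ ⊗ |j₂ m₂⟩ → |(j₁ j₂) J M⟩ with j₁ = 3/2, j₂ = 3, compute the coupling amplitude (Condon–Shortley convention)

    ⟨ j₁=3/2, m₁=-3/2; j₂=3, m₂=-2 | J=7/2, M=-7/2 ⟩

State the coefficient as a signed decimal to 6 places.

√[8·1!2!5!/9! · 0!3!1!5!0!7!] = √(19200)
  +(−1)^1/∏(1,0,2,0,0,5)! = -1/240  (running -1/240)
⟨..|..⟩ = √(19200)·(-1/240) = -0.577350

−√(1/3) = -0.577350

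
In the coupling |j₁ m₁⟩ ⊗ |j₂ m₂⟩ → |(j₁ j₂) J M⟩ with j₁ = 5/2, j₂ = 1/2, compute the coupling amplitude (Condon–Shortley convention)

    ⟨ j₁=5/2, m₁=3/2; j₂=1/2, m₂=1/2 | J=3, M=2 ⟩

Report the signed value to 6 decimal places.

j₁+j₂−J=0  J+j₁−j₂=5  J−j₁+j₂=1  j₁+j₂+J+1=7
(j₁±m₁, j₂±m₂, J±M) = (4,1,1,0,5,1)
P² = 480
sum k=0..0:
  [0] +1/24 = 1/24
S = 1/24
C² = P²·S² = 5/6 ; C = +0.912871

+√(5/6) = +0.912871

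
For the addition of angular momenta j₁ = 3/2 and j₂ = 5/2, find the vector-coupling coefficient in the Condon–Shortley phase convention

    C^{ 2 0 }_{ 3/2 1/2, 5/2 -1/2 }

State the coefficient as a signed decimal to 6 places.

√[5·2!1!3!/7! · 2!1!2!3!2!2!] = √(8/7)
  +(−1)^0/∏(0,2,1,2,0,1)! = 1/4  (running 1/4)
  +(−1)^1/∏(1,1,0,1,1,2)! = -1/2  (running -1/4)
⟨..|..⟩ = √(8/7)·(-1/4) = -0.267261

−√(1/14) ≈ -0.267261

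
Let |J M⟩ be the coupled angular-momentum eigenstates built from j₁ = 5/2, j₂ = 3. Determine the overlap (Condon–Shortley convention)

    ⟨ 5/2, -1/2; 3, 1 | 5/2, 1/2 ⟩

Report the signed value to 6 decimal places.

√[6·3!2!3!/9! · 2!3!4!2!3!2!] = √(288/35)
  +(−1)^1/∏(1,2,2,3,0,0)! = -1/24  (running -1/24)
  +(−1)^2/∏(2,1,1,2,1,1)! = 1/4  (running 5/24)
  +(−1)^3/∏(3,0,0,1,2,2)! = -1/24  (running 1/6)
⟨..|..⟩ = √(288/35)·(1/6) = +0.478091

+0.478091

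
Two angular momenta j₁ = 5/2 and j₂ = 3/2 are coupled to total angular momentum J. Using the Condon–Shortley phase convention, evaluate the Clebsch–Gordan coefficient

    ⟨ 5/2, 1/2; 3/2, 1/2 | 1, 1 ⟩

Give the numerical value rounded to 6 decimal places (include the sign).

+0.387298

triangle: 3!×2!×0!/6! = 12/720
(j±m)!: 3!×2!×2!×1!×2!×0! = 48
prefactor² = (2J+1)×Δ×N² = 12/5
  k=2: +1/(2!×1!×0!×0!×2!×0!) = 1/4
Σ = 1/4  ⇒  CG² = 12/5×1/4² = 3/20
CG = +√(3/20) = +0.387298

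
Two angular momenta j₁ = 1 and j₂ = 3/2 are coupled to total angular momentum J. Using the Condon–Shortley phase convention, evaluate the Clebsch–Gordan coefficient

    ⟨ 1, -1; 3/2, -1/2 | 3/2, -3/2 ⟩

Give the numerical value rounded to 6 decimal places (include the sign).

-0.632456  (= −√(2/5))

√[4·1!1!2!/5! · 0!2!1!2!0!3!] = √(8/5)
  +(−1)^1/∏(1,0,1,0,0,2)! = -1/2  (running -1/2)
⟨..|..⟩ = √(8/5)·(-1/2) = -0.632456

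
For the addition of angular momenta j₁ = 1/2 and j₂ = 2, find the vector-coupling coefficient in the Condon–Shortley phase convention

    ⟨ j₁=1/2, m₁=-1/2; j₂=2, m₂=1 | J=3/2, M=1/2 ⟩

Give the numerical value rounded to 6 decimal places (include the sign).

triangle: 1!*0!*3!/5! = 6/120
(j±m)!: 0!*1!*3!*1!*2!*1! = 12
prefactor² = (2J+1)*Δ*N² = 12/5
  k=1: −1/(1!*0!*0!*2!*0!*1!) = -1/2
Σ = -1/2  ⇒  CG² = 12/5*(-1/2)² = 3/5
CG = −√(3/5) = -0.774597

-0.774597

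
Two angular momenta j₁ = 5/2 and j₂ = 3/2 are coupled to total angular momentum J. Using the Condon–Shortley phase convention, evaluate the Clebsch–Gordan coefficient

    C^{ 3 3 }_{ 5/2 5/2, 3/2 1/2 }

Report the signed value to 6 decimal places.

+0.790569

triangle: 1!·4!·2!/8! = 48/40320
(j±m)!: 5!·0!·2!·1!·6!·0! = 172800
prefactor² = (2J+1)·Δ·N² = 1440
  k=0: +1/(0!·1!·0!·2!·4!·0!) = 1/48
Σ = 1/48  ⇒  CG² = 1440·1/48² = 5/8
CG = +√(5/8) = +0.790569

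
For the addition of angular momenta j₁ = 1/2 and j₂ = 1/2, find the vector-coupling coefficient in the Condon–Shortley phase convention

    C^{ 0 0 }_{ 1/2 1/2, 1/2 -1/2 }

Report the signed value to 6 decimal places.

j₁+j₂−J=1  J+j₁−j₂=0  J−j₁+j₂=0  j₁+j₂+J+1=2
(j₁±m₁, j₂±m₂, J±M) = (1,0,0,1,0,0)
P² = 1/2
sum k=0..0:
  [0] +1/1 = 1
S = 1
C² = P²·S² = 1/2 ; C = +0.707107

+√(1/2) = +0.707107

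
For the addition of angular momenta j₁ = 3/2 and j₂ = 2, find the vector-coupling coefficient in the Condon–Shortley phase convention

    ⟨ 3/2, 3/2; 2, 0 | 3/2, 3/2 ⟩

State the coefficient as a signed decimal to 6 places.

+√(1/5) = +0.447214

√[4·2!1!2!/6! · 3!0!2!2!3!0!] = √(16/5)
  +(−1)^0/∏(0,2,0,2,1,0)! = 1/4  (running 1/4)
⟨..|..⟩ = √(16/5)·(1/4) = +0.447214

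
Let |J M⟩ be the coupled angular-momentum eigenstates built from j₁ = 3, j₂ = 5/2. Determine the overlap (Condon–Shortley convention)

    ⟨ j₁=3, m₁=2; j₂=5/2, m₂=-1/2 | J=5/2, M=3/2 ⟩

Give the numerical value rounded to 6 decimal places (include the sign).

√[6·3!3!2!/9! · 5!1!2!3!4!1!] = √(288/7)
  +(−1)^0/∏(0,3,1,2,2,0)! = 1/24  (running 1/24)
  +(−1)^1/∏(1,2,0,1,3,1)! = -1/12  (running -1/24)
⟨..|..⟩ = √(288/7)·(-1/24) = -0.267261

−√(1/14) = -0.267261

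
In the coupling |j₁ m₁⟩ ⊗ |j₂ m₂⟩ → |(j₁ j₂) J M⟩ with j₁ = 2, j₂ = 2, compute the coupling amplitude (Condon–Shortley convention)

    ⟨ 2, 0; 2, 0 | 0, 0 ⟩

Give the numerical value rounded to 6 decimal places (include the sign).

j₁+j₂−J=4  J+j₁−j₂=0  J−j₁+j₂=0  j₁+j₂+J+1=5
(j₁±m₁, j₂±m₂, J±M) = (2,2,2,2,0,0)
P² = 16/5
sum k=2..2:
  [2] +1/4 = 1/4
S = 1/4
C² = P²·S² = 1/5 ; C = +0.447214

+√(1/5) ≈ +0.447214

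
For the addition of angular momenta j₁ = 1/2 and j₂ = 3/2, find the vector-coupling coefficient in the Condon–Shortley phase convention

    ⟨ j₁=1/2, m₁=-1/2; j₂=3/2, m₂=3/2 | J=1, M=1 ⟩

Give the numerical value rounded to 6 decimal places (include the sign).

√[3·1!0!2!/4! · 0!1!3!0!2!0!] = √(3)
  +(−1)^1/∏(1,0,0,2,0,0)! = -1/2  (running -1/2)
⟨..|..⟩ = √(3)·(-1/2) = -0.866025

-0.866025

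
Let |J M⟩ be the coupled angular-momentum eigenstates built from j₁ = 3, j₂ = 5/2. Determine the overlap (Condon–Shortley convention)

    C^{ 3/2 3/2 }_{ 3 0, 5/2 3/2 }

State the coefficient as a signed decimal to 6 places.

√[4·4!2!1!/8! · 3!3!4!1!3!0!] = √(864/35)
  +(−1)^3/∏(3,1,0,1,2,0)! = -1/12  (running -1/12)
⟨..|..⟩ = √(864/35)·(-1/12) = -0.414039

-0.414039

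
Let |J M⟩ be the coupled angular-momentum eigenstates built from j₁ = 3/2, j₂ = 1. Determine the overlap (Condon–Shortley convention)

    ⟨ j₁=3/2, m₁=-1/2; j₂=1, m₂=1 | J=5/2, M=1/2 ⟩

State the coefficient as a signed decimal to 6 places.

√[6·0!3!2!/6! · 1!2!2!0!3!2!] = √(24/5)
  +(−1)^0/∏(0,0,2,2,1,0)! = 1/4  (running 1/4)
⟨..|..⟩ = √(24/5)·(1/4) = +0.547723

+0.547723  (= +√(3/10))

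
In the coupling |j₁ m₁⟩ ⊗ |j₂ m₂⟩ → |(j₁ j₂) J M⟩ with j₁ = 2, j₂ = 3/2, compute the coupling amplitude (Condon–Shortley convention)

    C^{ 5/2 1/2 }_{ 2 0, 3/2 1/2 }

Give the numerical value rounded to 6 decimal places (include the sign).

-0.292770  (= −√(3/35))

triangle: 1!·3!·2!/7! = 12/5040
(j±m)!: 2!·2!·2!·1!·3!·2! = 96
prefactor² = (2J+1)·Δ·N² = 48/35
  k=0: +1/(0!·1!·2!·2!·1!·0!) = 1/4
  k=1: −1/(1!·0!·1!·1!·2!·1!) = -1/2
Σ = -1/4  ⇒  CG² = 48/35·(-1/4)² = 3/35
CG = −√(3/35) = -0.292770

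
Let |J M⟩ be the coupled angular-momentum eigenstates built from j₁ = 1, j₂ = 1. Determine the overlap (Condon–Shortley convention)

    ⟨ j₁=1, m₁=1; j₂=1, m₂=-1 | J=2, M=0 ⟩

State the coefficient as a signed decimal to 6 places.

√[5·0!2!2!/5! · 2!0!0!2!2!2!] = √(8/3)
  +(−1)^0/∏(0,0,0,0,2,2)! = 1/4  (running 1/4)
⟨..|..⟩ = √(8/3)·(1/4) = +0.408248

+0.408248  (= +√(1/6))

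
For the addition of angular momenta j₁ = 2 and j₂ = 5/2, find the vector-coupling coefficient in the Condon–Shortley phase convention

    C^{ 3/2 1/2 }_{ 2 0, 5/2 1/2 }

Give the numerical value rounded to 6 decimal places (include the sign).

+√(2/35) ≈ +0.239046

j₁+j₂−J=3  J+j₁−j₂=1  J−j₁+j₂=2  j₁+j₂+J+1=7
(j₁±m₁, j₂±m₂, J±M) = (2,2,3,2,2,1)
P² = 32/35
sum k=1..2:
  [1] −1/4 = -1/4
  [2] +1/2 = 1/2
S = 1/4
C² = P²·S² = 2/35 ; C = +0.239046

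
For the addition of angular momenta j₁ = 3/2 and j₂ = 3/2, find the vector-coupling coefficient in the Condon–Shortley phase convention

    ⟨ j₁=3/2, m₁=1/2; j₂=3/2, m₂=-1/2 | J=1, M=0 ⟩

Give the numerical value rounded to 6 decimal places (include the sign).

j₁+j₂−J=2  J+j₁−j₂=1  J−j₁+j₂=1  j₁+j₂+J+1=5
(j₁±m₁, j₂±m₂, J±M) = (2,1,1,2,1,1)
P² = 1/5
sum k=0..1:
  [0] +1/2 = 1/2
  [1] −1/1 = -1
S = -1/2
C² = P²·S² = 1/20 ; C = -0.223607

-0.223607  (= −√(1/20))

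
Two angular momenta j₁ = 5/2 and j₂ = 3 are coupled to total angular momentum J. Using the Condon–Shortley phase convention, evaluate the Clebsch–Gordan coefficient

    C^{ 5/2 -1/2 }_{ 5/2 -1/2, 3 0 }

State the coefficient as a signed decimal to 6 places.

+0.276026  (= +√(8/105))

j₁+j₂−J=3  J+j₁−j₂=2  J−j₁+j₂=3  j₁+j₂+J+1=9
(j₁±m₁, j₂±m₂, J±M) = (2,3,3,3,2,3)
P² = 216/35
sum k=1..3:
  [1] −1/8 = -1/8
  [2] +1/4 = 1/4
  [3] −1/72 = -1/72
S = 1/9
C² = P²·S² = 8/105 ; C = +0.276026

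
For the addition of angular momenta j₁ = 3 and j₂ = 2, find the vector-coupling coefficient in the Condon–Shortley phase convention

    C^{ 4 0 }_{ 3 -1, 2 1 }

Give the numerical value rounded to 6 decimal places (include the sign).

triangle: 1!×5!×3!/10! = 720/3628800
(j±m)!: 2!×4!×3!×1!×4!×4! = 165888
prefactor² = (2J+1)×Δ×N² = 10368/35
  k=0: +1/(0!×1!×4!×3!×1!×0!) = 1/144
  k=1: −1/(1!×0!×3!×2!×2!×1!) = -1/24
Σ = -5/144  ⇒  CG² = 10368/35×(-5/144)² = 5/14
CG = −√(5/14) = -0.597614

-0.597614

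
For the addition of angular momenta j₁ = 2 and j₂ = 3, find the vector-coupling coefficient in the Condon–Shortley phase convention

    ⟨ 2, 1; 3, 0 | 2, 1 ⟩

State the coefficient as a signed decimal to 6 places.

√[5·3!1!3!/8! · 3!1!3!3!3!1!] = √(81/14)
  +(−1)^0/∏(0,3,1,3,0,0)! = 1/36  (running 1/36)
  +(−1)^1/∏(1,2,0,2,1,1)! = -1/4  (running -2/9)
⟨..|..⟩ = √(81/14)·(-2/9) = -0.534522

-0.534522  (= −√(2/7))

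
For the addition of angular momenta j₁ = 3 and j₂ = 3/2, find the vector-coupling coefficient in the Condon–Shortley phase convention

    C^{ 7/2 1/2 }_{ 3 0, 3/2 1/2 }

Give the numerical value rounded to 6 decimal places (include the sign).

√[8·1!5!2!/9! · 3!3!2!1!4!3!] = √(384/7)
  +(−1)^0/∏(0,1,3,2,2,0)! = 1/24  (running 1/24)
  +(−1)^1/∏(1,0,2,1,3,1)! = -1/12  (running -1/24)
⟨..|..⟩ = √(384/7)·(-1/24) = -0.308607

−√(2/21) ≈ -0.308607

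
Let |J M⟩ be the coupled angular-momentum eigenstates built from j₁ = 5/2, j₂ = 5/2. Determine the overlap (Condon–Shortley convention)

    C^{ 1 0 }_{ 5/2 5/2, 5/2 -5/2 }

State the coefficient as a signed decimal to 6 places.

j₁+j₂−J=4  J+j₁−j₂=1  J−j₁+j₂=1  j₁+j₂+J+1=7
(j₁±m₁, j₂±m₂, J±M) = (5,0,0,5,1,1)
P² = 1440/7
sum k=0..0:
  [0] +1/24 = 1/24
S = 1/24
C² = P²·S² = 5/14 ; C = +0.597614

+√(5/14) ≈ +0.597614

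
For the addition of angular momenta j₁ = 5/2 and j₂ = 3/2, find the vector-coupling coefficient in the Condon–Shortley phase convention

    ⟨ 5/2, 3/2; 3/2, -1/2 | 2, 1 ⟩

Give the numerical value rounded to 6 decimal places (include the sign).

triangle: 2!×3!×1!/7! = 12/5040
(j±m)!: 4!×1!×1!×2!×3!×1! = 288
prefactor² = (2J+1)×Δ×N² = 24/7
  k=0: +1/(0!×2!×1!×1!×2!×0!) = 1/4
  k=1: −1/(1!×1!×0!×0!×3!×1!) = -1/6
Σ = 1/12  ⇒  CG² = 24/7×1/12² = 1/42
CG = +√(1/42) = +0.154303

+0.154303  (= +√(1/42))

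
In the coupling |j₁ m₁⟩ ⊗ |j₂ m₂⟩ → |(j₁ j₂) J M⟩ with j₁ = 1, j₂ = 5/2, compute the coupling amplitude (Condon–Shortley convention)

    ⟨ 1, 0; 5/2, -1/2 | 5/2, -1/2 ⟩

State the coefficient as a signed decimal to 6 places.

j₁+j₂−J=1  J+j₁−j₂=1  J−j₁+j₂=4  j₁+j₂+J+1=7
(j₁±m₁, j₂±m₂, J±M) = (1,1,2,3,2,3)
P² = 144/35
sum k=0..1:
  [0] +1/4 = 1/4
  [1] −1/6 = -1/6
S = 1/12
C² = P²·S² = 1/35 ; C = +0.169031

+0.169031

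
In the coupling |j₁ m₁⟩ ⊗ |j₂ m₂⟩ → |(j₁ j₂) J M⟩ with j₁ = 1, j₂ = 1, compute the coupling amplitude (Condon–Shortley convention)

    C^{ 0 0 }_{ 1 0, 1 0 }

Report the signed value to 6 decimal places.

-0.577350

√[1·2!0!0!/3! · 1!1!1!1!0!0!] = √(1/3)
  +(−1)^1/∏(1,1,0,0,0,0)! = -1  (running -1)
⟨..|..⟩ = √(1/3)·(-1) = -0.577350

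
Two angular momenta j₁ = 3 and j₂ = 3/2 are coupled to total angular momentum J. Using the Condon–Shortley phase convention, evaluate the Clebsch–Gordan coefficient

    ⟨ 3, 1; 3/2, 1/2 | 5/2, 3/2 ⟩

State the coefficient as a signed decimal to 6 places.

−√(7/20) = -0.591608

j₁+j₂−J=2  J+j₁−j₂=4  J−j₁+j₂=1  j₁+j₂+J+1=8
(j₁±m₁, j₂±m₂, J±M) = (4,2,2,1,4,1)
P² = 576/35
sum k=1..2:
  [1] −1/6 = -1/6
  [2] +1/48 = 1/48
S = -7/48
C² = P²·S² = 7/20 ; C = -0.591608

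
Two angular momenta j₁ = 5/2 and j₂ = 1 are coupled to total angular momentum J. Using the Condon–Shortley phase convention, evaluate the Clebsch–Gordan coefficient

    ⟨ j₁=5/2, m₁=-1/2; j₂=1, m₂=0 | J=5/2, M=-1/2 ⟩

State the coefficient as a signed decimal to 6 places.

j₁+j₂−J=1  J+j₁−j₂=4  J−j₁+j₂=1  j₁+j₂+J+1=7
(j₁±m₁, j₂±m₂, J±M) = (2,3,1,1,2,3)
P² = 144/35
sum k=0..1:
  [0] +1/6 = 1/6
  [1] −1/4 = -1/4
S = -1/12
C² = P²·S² = 1/35 ; C = -0.169031

-0.169031  (= −√(1/35))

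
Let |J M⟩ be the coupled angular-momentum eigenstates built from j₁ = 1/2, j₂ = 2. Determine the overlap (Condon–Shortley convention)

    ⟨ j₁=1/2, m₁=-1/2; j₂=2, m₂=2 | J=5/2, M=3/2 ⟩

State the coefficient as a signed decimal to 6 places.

+√(1/5) ≈ +0.447214

j₁+j₂−J=0  J+j₁−j₂=1  J−j₁+j₂=4  j₁+j₂+J+1=6
(j₁±m₁, j₂±m₂, J±M) = (0,1,4,0,4,1)
P² = 576/5
sum k=0..0:
  [0] +1/24 = 1/24
S = 1/24
C² = P²·S² = 1/5 ; C = +0.447214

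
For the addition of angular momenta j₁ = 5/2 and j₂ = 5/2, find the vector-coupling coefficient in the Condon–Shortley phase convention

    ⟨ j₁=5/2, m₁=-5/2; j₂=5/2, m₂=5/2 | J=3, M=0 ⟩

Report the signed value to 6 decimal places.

+0.372678

triangle: 2!×3!×3!/9! = 72/362880
(j±m)!: 0!×5!×5!×0!×3!×3! = 518400
prefactor² = (2J+1)×Δ×N² = 720
  k=2: +1/(2!×0!×3!×3!×0!×0!) = 1/72
Σ = 1/72  ⇒  CG² = 720×1/72² = 5/36
CG = +√(5/36) = +0.372678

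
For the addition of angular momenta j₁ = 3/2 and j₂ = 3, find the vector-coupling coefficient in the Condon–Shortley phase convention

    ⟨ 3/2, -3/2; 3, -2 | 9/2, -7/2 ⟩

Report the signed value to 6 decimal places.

√[10·0!3!6!/10! · 0!3!1!5!1!8!] = √(345600)
  +(−1)^0/∏(0,0,3,1,0,5)! = 1/720  (running 1/720)
⟨..|..⟩ = √(345600)·(1/720) = +0.816497

+√(2/3) = +0.816497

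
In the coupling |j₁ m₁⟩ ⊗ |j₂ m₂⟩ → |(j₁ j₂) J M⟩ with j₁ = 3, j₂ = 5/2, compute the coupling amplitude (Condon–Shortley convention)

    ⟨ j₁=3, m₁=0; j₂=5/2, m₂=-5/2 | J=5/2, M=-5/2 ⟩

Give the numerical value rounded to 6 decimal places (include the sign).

triangle: 3!·3!·2!/9! = 72/362880
(j±m)!: 3!·3!·0!·5!·0!·5! = 518400
prefactor² = (2J+1)·Δ·N² = 4320/7
  k=0: +1/(0!·3!·3!·0!·0!·2!) = 1/72
Σ = 1/72  ⇒  CG² = 4320/7·1/72² = 5/42
CG = +√(5/42) = +0.345033

+0.345033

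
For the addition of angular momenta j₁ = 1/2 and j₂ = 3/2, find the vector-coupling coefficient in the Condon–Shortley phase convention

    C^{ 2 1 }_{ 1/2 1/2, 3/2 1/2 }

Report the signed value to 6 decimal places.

triangle: 0!·1!·3!/5! = 6/120
(j±m)!: 1!·0!·2!·1!·3!·1! = 12
prefactor² = (2J+1)·Δ·N² = 3
  k=0: +1/(0!·0!·0!·2!·1!·1!) = 1/2
Σ = 1/2  ⇒  CG² = 3·1/2² = 3/4
CG = +√(3/4) = +0.866025

+√(3/4) ≈ +0.866025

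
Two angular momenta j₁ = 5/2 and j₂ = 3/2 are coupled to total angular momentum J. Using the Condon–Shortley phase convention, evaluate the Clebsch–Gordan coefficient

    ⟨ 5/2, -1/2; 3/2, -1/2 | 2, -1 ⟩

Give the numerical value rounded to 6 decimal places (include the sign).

-0.545545

j₁+j₂−J=2  J+j₁−j₂=3  J−j₁+j₂=1  j₁+j₂+J+1=7
(j₁±m₁, j₂±m₂, J±M) = (2,3,1,2,1,3)
P² = 12/7
sum k=0..1:
  [0] +1/12 = 1/12
  [1] −1/2 = -1/2
S = -5/12
C² = P²·S² = 25/84 ; C = -0.545545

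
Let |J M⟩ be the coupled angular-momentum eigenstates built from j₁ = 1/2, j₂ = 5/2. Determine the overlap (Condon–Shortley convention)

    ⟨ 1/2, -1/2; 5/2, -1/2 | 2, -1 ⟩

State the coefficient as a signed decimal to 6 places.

−√(1/3) ≈ -0.577350

√[5·1!0!4!/6! · 0!1!2!3!1!3!] = √(12)
  +(−1)^1/∏(1,0,0,1,0,3)! = -1/6  (running -1/6)
⟨..|..⟩ = √(12)·(-1/6) = -0.577350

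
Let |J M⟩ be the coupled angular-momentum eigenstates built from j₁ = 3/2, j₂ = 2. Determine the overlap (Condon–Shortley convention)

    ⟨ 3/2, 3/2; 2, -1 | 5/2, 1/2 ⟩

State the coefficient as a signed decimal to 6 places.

+√(27/70) ≈ +0.621059

√[6·1!2!3!/7! · 3!0!1!3!3!2!] = √(216/35)
  +(−1)^0/∏(0,1,0,1,2,2)! = 1/4  (running 1/4)
⟨..|..⟩ = √(216/35)·(1/4) = +0.621059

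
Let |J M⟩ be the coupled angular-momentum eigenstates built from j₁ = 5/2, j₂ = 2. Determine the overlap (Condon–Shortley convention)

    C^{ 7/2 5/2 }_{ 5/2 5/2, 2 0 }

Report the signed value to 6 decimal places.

j₁+j₂−J=1  J+j₁−j₂=4  J−j₁+j₂=3  j₁+j₂+J+1=9
(j₁±m₁, j₂±m₂, J±M) = (5,0,2,2,6,1)
P² = 7680/7
sum k=0..0:
  [0] +1/48 = 1/48
S = 1/48
C² = P²·S² = 10/21 ; C = +0.690066

+√(10/21) = +0.690066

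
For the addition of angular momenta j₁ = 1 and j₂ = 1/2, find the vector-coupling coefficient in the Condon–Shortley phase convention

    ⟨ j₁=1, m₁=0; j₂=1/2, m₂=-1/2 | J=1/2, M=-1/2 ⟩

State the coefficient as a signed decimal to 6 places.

√[2·1!1!0!/3! · 1!1!0!1!0!1!] = √(1/3)
  +(−1)^0/∏(0,1,1,0,0,0)! = 1  (running 1)
⟨..|..⟩ = √(1/3)·(1) = +0.577350

+√(1/3) = +0.577350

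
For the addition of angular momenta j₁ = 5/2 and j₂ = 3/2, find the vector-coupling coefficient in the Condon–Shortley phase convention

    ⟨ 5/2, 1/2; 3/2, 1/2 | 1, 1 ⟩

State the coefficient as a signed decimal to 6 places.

+0.387298

√[3·3!2!0!/6! · 3!2!2!1!2!0!] = √(12/5)
  +(−1)^2/∏(2,1,0,0,2,0)! = 1/4  (running 1/4)
⟨..|..⟩ = √(12/5)·(1/4) = +0.387298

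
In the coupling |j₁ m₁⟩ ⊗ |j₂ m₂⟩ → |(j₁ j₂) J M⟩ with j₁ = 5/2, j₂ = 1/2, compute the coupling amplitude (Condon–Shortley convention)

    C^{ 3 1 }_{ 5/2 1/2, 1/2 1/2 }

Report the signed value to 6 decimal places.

j₁+j₂−J=0  J+j₁−j₂=5  J−j₁+j₂=1  j₁+j₂+J+1=7
(j₁±m₁, j₂±m₂, J±M) = (3,2,1,0,4,2)
P² = 96
sum k=0..0:
  [0] +1/12 = 1/12
S = 1/12
C² = P²·S² = 2/3 ; C = +0.816497

+√(2/3) = +0.816497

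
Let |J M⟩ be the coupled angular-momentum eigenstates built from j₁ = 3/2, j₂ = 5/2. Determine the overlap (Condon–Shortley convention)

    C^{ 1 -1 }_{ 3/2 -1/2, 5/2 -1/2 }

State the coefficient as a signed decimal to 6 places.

j₁+j₂−J=3  J+j₁−j₂=0  J−j₁+j₂=2  j₁+j₂+J+1=6
(j₁±m₁, j₂±m₂, J±M) = (1,2,2,3,0,2)
P² = 12/5
sum k=2..2:
  [2] +1/4 = 1/4
S = 1/4
C² = P²·S² = 3/20 ; C = +0.387298

+√(3/20) = +0.387298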